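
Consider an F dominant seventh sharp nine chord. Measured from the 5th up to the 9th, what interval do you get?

augmented 5th

Spelling the chord: F-A-C-Eb-G#.
So we need the interval from C up to G#.
5 letter names make it a fifth; at 8 semitones (a half step wider than perfect) the quality is augmented.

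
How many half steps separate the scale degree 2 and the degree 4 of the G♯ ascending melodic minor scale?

3

The scale is G♯ A♯ B C♯ D♯ E♯ F𝄪.
A♯ up to C♯ is a minor third — 3 semitones.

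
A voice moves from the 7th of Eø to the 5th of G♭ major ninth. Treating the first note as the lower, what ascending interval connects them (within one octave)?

Eø has D as its 7th, and G♭ major ninth has D♭ as its 5th.
8 letter names make it an octave; at 11 semitones (a half step narrower than perfect) the quality is diminished.

d8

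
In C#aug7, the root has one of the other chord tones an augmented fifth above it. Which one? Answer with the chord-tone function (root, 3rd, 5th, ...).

5th

C# augmented seventh is spelled C#–E#–G##–B.
The root is C#. An augmented fifth above C# is G##.
G## is the chord's 5th.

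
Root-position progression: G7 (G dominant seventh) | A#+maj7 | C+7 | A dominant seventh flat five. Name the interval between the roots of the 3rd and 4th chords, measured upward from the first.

major sixth

The roots are C and A.
From C to A is 9 semitones, exactly the major sixth.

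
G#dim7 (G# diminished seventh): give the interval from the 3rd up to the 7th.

G#dim7 (G# diminished seventh) is spelled G# B D F.
The 3rd is B and the 7th is F.
From B to F: 6 semitones over a fifth = diminished.

diminished fifth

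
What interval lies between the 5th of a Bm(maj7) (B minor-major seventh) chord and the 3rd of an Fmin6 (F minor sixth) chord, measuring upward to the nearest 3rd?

diminished 3rd

The 5th of Bm(maj7) (B minor-major seventh) is F♯; the 3rd of Fmin6 (F minor sixth) is A♭.
From F♯ to A♭: 2 semitones over a third = diminished.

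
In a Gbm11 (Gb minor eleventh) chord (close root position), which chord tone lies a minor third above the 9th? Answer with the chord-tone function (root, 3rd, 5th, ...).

11th

The chord tones of Gb minor eleventh are Gb, Bbb, Db, Fb, Ab, Cb.
The 9th is Ab. A minor third above Ab is Cb.
Cb is the chord's 11th.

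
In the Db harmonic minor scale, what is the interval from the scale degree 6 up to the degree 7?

augmented 2nd

The scale runs Db Eb Fb Gb Ab Bbb C.
That puts Bbb below C.
From Bbb to C: 3 semitones over a second = augmented.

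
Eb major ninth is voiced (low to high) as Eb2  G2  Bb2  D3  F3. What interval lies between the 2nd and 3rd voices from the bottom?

m3

Those voices are G2 and Bb2.
G up to Bb is 3 semitones, a half step narrower than a major third, so the interval is minor.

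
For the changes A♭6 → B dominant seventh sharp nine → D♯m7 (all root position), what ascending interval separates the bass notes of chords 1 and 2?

The roots are A♭ and B.
A♭ up to B is 3 semitones, a half step wider than a major second, so the interval is augmented.

augmented second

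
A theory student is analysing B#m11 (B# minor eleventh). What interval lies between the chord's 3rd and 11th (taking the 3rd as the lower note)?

Spelling the chord: B#-D#-F##-A#-C##-E#.
The 3rd is D# and the 11th is E#.
Counting 9 letters and 14 half steps from D# gives a major ninth.

major ninth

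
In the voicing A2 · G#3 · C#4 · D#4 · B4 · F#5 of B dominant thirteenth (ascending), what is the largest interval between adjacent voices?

M7

Adjacent intervals: A2→G#3 = major seventh; G#3→C#4 = perfect fourth; C#4→D#4 = major second; D#4→B4 = minor sixth; B4→F#5 = perfect fifth.
The largest is A2 to G#3, a major seventh (11 semitones).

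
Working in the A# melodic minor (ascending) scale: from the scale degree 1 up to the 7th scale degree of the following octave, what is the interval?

M14

A# melodic minor: A# B# C# D# E# F## G##.
So we need the interval from A# up to G##.
Counting 14 letters and 23 half steps from A# gives a major fourteenth.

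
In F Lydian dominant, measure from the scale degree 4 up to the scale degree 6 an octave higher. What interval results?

minor tenth

The scale runs F G A B C D Eb.
That puts B below D.
B up to D is 15 semitones, a half step narrower than a major tenth, so the interval is minor.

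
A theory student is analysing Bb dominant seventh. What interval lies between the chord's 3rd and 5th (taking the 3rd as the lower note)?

minor third

Bb dominant seventh: Bb D F Ab.
3rd = D; 5th = F.
D up to F is 3 semitones, a half step narrower than a major third, so the interval is minor.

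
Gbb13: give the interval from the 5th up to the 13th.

major ninth

Spelling the chord: Gbb–Bbb–Dbb–Fbb–Abb–Ebb.
So we need the interval from Dbb up to Ebb.
Dbb up to Ebb spans 9 letter names and 14 semitones — a major ninth.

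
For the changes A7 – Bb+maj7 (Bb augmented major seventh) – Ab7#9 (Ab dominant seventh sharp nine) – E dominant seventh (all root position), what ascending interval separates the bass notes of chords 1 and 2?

The roots are A and Bb.
2 letter names make it a second; at 1 semitone (a half step narrower than major) the quality is minor.

minor second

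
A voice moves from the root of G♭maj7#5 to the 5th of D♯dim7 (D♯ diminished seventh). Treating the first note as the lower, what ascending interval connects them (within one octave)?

The root of G♭maj7#5 is G♭; the 5th of D♯dim7 (D♯ diminished seventh) is A.
From G♭ to A: 3 semitones over a second = augmented.

augmented second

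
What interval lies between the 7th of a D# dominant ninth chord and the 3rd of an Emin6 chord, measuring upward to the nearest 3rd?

The 7th of D# dominant ninth is C#; the 3rd of Emin6 is G.
From C# to G: 6 semitones over a fifth = diminished.

diminished 5th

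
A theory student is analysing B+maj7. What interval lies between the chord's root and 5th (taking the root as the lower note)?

The chord tones of Bmaj7#5 (B augmented major seventh) are B-D♯-F𝄪-A♯.
Root = B; 5th = F𝄪.
From B to F𝄪: 8 semitones over a fifth = augmented.

augmented fifth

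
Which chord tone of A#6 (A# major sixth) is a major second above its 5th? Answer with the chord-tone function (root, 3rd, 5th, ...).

A#6: A#-C##-E#-F##.
The 5th is E#. A major second above E# is F##.
F## is the chord's 6th.

6th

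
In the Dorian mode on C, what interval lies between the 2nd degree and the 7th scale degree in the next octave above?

The scale runs C D Eb F G A Bb.
2nd degree = D; 7th scale degree (up an octave) = Bb.
From D to Bb: 20 semitones over a thirteenth = minor.

minor thirteenth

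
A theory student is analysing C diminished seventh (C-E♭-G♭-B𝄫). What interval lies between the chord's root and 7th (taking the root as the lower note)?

diminished seventh

The root is C and the 7th is B𝄫.
7 letter names make it a seventh; at 9 semitones (a whole step narrower than major) the quality is diminished.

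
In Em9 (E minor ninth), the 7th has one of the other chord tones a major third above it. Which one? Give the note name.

F#

Spelling the chord: E-G-B-D-F#.
The 7th is D. A major third above D is F#.
F# is the chord's 9th.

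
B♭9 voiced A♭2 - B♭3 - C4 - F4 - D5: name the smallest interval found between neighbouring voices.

major second

Adjacent intervals: A♭2→B♭3 = major ninth; B♭3→C4 = major second; C4→F4 = perfect fourth; F4→D5 = major sixth.
The smallest is B♭3 to C4, a major second (2 semitones).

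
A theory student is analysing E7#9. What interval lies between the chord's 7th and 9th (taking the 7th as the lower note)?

A3

E7#9 (E dominant seventh sharp nine) is spelled E G# B D F##.
The 7th is D and the 9th is F##.
3 letter names make it a third; at 5 semitones (a half step wider than major) the quality is augmented.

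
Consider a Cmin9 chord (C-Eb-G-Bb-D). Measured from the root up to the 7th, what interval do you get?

Root = C; 7th = Bb.
7 letter names make it a seventh; at 10 semitones (a half step narrower than major) the quality is minor.

m7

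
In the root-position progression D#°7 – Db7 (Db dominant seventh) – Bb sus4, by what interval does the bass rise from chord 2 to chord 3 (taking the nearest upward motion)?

major sixth

The roots are Db and Bb.
From Db to Bb is 9 semitones, exactly the major sixth.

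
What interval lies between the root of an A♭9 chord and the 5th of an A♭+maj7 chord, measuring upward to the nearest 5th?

augmented fifth

A♭9 has A♭ as its root, and A♭+maj7 has E as its 5th.
From A♭ to E: 8 semitones over a fifth = augmented.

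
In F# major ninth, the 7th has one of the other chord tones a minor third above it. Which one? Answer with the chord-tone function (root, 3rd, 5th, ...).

9th

The chord tones of F# major ninth are F#, A#, C#, E#, G#.
The 7th is E#. A minor third above E# is G#.
G# is the chord's 9th.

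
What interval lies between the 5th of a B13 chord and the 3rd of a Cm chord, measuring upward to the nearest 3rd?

B13 has F♯ as its 5th, and Cm has E♭ as its 3rd.
From F♯ to E♭: 9 semitones over a seventh = diminished.

diminished seventh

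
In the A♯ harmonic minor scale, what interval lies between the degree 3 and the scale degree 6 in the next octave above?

The scale runs A♯ B♯ C♯ D♯ E♯ F♯ G𝄪.
The degree 3 is C♯ and the 6th degree (up an octave) is F♯.
From C♯ to F♯ is 17 semitones, exactly the perfect eleventh.

perfect eleventh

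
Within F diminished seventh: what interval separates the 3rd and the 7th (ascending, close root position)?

d5

The chord tones of F°7 (F diminished seventh) are F-Ab-Cb-Ebb.
That puts Ab below Ebb.
5 letter names make it a fifth; at 6 semitones (a half step narrower than perfect) the quality is diminished.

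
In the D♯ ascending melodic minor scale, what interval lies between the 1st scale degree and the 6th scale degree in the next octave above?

major thirteenth

Spelling the D♯ ascending melodic minor scale: D♯ E♯ F♯ G♯ A♯ B♯ C𝄪.
The 1st scale degree is D♯ and the scale degree 6 (up an octave) is B♯.
Counting 13 letters and 21 half steps from D♯ gives a major thirteenth.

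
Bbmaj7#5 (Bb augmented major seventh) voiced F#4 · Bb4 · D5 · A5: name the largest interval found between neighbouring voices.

perfect fifth

Adjacent intervals: F#4→Bb4 = diminished fourth; Bb4→D5 = major third; D5→A5 = perfect fifth.
The largest is D5 to A5, a perfect fifth (7 semitones).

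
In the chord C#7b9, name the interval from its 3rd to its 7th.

The chord tones of C#7b9 are C#–E#–G#–B–D.
The 3rd is E# and the 7th is B.
From E# to B: 6 semitones over a fifth = diminished.

diminished fifth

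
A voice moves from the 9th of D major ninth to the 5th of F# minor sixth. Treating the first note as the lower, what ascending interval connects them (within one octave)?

The 9th of D major ninth is E; the 5th of F# minor sixth is C#.
From E to C# is 9 semitones, exactly the major sixth.

major sixth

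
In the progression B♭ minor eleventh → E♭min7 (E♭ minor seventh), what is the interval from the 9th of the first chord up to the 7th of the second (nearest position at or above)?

minor second

B♭ minor eleventh has C as its 9th, and E♭min7 (E♭ minor seventh) has D♭ as its 7th.
C up to D♭ is 1 semitone, a half step narrower than a major second, so the interval is minor.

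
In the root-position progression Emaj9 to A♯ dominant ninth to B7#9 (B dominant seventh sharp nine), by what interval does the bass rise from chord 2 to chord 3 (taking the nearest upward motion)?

The roots are A♯ and B.
2 letter names make it a second; at 1 semitone (a half step narrower than major) the quality is minor.

minor 2nd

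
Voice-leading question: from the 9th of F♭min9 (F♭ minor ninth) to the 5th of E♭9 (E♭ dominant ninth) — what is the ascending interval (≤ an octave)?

The 9th of F♭min9 (F♭ minor ninth) is G♭; the 5th of E♭9 (E♭ dominant ninth) is B♭.
From G♭ to B♭ is 4 semitones, exactly the major third.

major third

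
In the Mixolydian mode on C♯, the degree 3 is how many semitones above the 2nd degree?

2

The scale is C♯ D♯ E♯ F♯ G♯ A♯ B.
D♯ up to E♯ is a major second — 2 semitones.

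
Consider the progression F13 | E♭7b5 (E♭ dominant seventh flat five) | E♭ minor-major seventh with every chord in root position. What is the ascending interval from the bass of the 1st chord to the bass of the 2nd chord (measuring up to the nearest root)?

minor seventh

The roots are F and E♭.
7 letter names make it a seventh; at 10 semitones (a half step narrower than major) the quality is minor.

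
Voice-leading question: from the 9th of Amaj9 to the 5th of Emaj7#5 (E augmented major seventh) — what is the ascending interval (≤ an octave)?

Amaj9 has B as its 9th, and Emaj7#5 (E augmented major seventh) has B# as its 5th.
From B to B#: 1 semitone over a unison = augmented.

A1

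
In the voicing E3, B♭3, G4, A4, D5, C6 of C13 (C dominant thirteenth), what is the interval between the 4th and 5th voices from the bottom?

Those voices are A4 and D5.
A up to D spans 4 letter names and 5 semitones — a perfect fourth.

perfect fourth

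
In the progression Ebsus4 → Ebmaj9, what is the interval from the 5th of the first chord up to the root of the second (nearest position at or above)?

perfect 4th

Ebsus4 has Bb as its 5th, and Ebmaj9 has Eb as its root.
Bb up to Eb spans 4 letter names and 5 semitones — a perfect fourth.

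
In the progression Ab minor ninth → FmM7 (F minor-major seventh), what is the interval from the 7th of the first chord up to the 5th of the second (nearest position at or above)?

Ab minor ninth has Gb as its 7th, and FmM7 (F minor-major seventh) has C as its 5th.
Gb up to C is 6 semitones, a half step wider than a perfect fourth, so the interval is augmented.

augmented fourth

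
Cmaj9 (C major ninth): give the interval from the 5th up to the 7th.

Spelling the chord: C E G B D.
The 5th is G and the 7th is B.
G up to B spans 3 letter names and 4 semitones — a major third.

M3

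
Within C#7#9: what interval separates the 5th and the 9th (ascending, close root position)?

augmented fifth

Spelling the chord: C#-E#-G#-B-D##.
5th = G#; 9th = D##.
From G# to D##: 8 semitones over a fifth = augmented.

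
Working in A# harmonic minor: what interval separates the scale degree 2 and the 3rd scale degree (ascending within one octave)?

Spelling A# harmonic minor: A# B# C# D# E# F# G##.
That puts B# below C#.
B# up to C# is 1 semitone, a half step narrower than a major second, so the interval is minor.

minor second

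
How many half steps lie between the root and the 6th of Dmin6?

9

Dmin6 (D minor sixth) is spelled D, F, A, B.
D to B is a major sixth: 9 semitones.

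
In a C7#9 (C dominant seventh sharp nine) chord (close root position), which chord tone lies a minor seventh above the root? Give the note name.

Spelling the chord: C E G Bb D#.
The root is C. A minor seventh above C is Bb.
Bb is the chord's 7th.

Bb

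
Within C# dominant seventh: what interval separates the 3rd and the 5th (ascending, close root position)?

m3

Spelling the chord: C#-E#-G#-B.
3rd = E#; 5th = G#.
E# up to G# is 3 semitones, a half step narrower than a major third, so the interval is minor.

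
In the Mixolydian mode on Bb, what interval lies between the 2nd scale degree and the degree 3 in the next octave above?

Spelling the Mixolydian mode on Bb: Bb C D Eb F G Ab.
2nd scale degree = C; 3rd scale degree (up an octave) = D.
From C to D is 14 semitones, exactly the major ninth.

major ninth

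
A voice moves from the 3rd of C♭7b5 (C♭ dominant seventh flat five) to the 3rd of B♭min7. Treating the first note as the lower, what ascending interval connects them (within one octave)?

m7

The 3rd of C♭7b5 (C♭ dominant seventh flat five) is E♭; the 3rd of B♭min7 is D♭.
From E♭ to D♭: 10 semitones over a seventh = minor.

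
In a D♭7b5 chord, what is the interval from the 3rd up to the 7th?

The chord tones of D♭7b5 (D♭ dominant seventh flat five) are D♭, F, A𝄫, C♭.
That puts F below C♭.
5 letter names make it a fifth; at 6 semitones (a half step narrower than perfect) the quality is diminished.
This 3–7 tritone is the characteristic tension at the heart of the dominant sound.

diminished fifth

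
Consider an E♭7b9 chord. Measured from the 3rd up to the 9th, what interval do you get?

diminished seventh

Spelling the chord: E♭ G B♭ D♭ F♭.
That puts G below F♭.
From G to F♭: 9 semitones over a seventh = diminished.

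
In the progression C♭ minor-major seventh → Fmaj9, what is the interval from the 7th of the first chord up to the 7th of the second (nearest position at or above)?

C♭ minor-major seventh has B♭ as its 7th, and Fmaj9 has E as its 7th.
4 letter names make it a fourth; at 6 semitones (a half step wider than perfect) the quality is augmented.

A4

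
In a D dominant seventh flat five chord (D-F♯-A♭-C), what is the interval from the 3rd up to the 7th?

So we need the interval from F♯ up to C.
5 letter names make it a fifth; at 6 semitones (a half step narrower than perfect) the quality is diminished.
This 3–7 tritone is the characteristic tension at the heart of the dominant sound.

diminished fifth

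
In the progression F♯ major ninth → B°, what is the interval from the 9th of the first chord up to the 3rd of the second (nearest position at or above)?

diminished fifth

The 9th of F♯ major ninth is G♯; the 3rd of B° is D.
From G♯ to D: 6 semitones over a fifth = diminished.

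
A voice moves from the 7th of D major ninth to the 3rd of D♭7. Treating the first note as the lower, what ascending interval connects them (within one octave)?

The 7th of D major ninth is C♯; the 3rd of D♭7 is F.
From C♯ to F: 4 semitones over a fourth = diminished.

diminished fourth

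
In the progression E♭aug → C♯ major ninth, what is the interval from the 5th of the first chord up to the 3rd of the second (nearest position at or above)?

The 5th of E♭aug is B; the 3rd of C♯ major ninth is E♯.
B up to E♯ is 6 semitones, a half step wider than a perfect fourth, so the interval is augmented.

augmented fourth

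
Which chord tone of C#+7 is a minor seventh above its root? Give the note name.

C#+7 is spelled C#-E#-G##-B.
The root is C#. A minor seventh above C# is B.
B is the chord's 7th.

B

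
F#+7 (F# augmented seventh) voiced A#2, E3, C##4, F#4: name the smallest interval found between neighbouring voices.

Adjacent intervals: A#2→E3 = diminished fifth; E3→C##4 = augmented sixth; C##4→F#4 = diminished fourth.
The smallest is C##4 to F#4, a diminished fourth (4 semitones).

diminished fourth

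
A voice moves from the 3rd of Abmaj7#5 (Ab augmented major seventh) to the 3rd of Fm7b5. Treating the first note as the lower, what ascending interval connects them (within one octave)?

Abmaj7#5 (Ab augmented major seventh) has C as its 3rd, and Fm7b5 has Ab as its 3rd.
From C to Ab: 8 semitones over a sixth = minor.

m6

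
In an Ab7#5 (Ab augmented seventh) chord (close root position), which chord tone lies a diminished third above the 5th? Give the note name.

Abaug7: Ab, C, E, Gb.
The 5th is E. A diminished third above E is Gb.
Gb is the chord's 7th.

Gb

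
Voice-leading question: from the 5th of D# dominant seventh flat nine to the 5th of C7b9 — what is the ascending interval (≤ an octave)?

The 5th of D# dominant seventh flat nine is A#; the 5th of C7b9 is G.
7 letter names make it a seventh; at 9 semitones (a whole step narrower than major) the quality is diminished.

diminished seventh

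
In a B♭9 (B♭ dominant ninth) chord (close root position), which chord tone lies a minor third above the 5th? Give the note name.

Ab

B♭ dominant ninth: B♭-D-F-A♭-C.
The 5th is F. A minor third above F is A♭.
A♭ is the chord's 7th.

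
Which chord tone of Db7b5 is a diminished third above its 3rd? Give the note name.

Abb

Spelling the chord: Db–F–Abb–Cb.
The 3rd is F. A diminished third above F is Abb.
Abb is the chord's 5th.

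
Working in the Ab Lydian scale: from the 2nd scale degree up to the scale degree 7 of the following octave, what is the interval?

major thirteenth

Spelling the Ab Lydian scale: Ab Bb C D Eb F G.
That puts Bb below G.
Counting 13 letters and 21 half steps from Bb gives a major thirteenth.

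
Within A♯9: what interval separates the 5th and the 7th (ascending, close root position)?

Spelling the chord: A♯ C𝄪 E♯ G♯ B♯.
So we need the interval from E♯ up to G♯.
3 letter names make it a third; at 3 semitones (a half step narrower than major) the quality is minor.

m3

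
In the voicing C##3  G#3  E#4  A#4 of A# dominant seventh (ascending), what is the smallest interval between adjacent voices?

Adjacent intervals: C##3→G#3 = diminished fifth; G#3→E#4 = major sixth; E#4→A#4 = perfect fourth.
The smallest is E#4 to A#4, a perfect fourth (5 semitones).

perfect 4th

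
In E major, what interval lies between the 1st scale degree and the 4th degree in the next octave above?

The scale runs E F# G# A B C# D#.
1st scale degree = E; 4th scale degree (up an octave) = A.
E up to A spans 11 letter names and 17 semitones — a perfect eleventh.

perfect eleventh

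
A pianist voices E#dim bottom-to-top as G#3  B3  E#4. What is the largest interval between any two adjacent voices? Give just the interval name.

Adjacent intervals: G#3→B3 = minor third; B3→E#4 = augmented fourth.
The largest is B3 to E#4, an augmented fourth (6 semitones).

augmented fourth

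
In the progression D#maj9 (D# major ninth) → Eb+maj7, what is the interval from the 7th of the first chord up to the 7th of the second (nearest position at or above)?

diminished second

D#maj9 (D# major ninth) has C## as its 7th, and Eb+maj7 has D as its 7th.
C## up to D is 0 semitones, a whole step narrower than a major second, so the interval is diminished.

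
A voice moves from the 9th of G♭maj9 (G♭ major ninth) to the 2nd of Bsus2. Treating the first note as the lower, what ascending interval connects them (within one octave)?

augmented 3rd

G♭maj9 (G♭ major ninth) has A♭ as its 9th, and Bsus2 has C♯ as its 2nd.
3 letter names make it a third; at 5 semitones (a half step wider than major) the quality is augmented.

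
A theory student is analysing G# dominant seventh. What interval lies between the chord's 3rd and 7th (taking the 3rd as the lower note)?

diminished fifth

G#7: G#–B#–D#–F#.
So we need the interval from B# up to F#.
B# up to F# is 6 semitones, a half step narrower than a perfect fifth, so the interval is diminished.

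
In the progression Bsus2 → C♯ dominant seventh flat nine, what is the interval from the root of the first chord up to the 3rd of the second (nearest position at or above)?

Bsus2 has B as its root, and C♯ dominant seventh flat nine has E♯ as its 3rd.
B up to E♯ is 6 semitones, a half step wider than a perfect fourth, so the interval is augmented.

augmented fourth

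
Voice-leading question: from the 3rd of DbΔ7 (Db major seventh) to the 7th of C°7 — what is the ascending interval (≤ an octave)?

diminished fourth

The 3rd of DbΔ7 (Db major seventh) is F; the 7th of C°7 is Bbb.
4 letter names make it a fourth; at 4 semitones (a half step narrower than perfect) the quality is diminished.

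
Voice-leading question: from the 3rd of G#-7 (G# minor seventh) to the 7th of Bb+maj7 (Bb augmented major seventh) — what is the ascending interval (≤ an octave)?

m7

G#-7 (G# minor seventh) has B as its 3rd, and Bb+maj7 (Bb augmented major seventh) has A as its 7th.
7 letter names make it a seventh; at 10 semitones (a half step narrower than major) the quality is minor.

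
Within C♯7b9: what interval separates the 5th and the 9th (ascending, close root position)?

d5

C♯7b9 is spelled C♯, E♯, G♯, B, D.
So we need the interval from G♯ up to D.
5 letter names make it a fifth; at 6 semitones (a half step narrower than perfect) the quality is diminished.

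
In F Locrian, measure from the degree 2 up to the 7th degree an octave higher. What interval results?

Spelling F Locrian: F G♭ A♭ B♭ C♭ D♭ E♭.
The degree 2 is G♭ and the 7th degree (up an octave) is E♭.
From G♭ to E♭ is 21 semitones, exactly the major thirteenth.

major 13th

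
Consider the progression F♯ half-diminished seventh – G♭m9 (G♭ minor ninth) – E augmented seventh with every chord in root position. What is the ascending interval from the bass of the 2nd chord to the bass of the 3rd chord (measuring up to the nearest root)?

The roots are G♭ and E.
G♭ up to E is 10 semitones, a half step wider than a major sixth, so the interval is augmented.

A6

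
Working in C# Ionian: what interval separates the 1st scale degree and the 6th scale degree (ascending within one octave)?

major sixth

C# major: C# D# E# F# G# A# B#.
So we need the interval from C# up to A#.
C# up to A# spans 6 letter names and 9 semitones — a major sixth.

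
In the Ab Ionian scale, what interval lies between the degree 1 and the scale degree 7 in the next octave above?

The scale runs Ab Bb C Db Eb F G.
The degree 1 is Ab and the degree 7 (up an octave) is G.
Counting 14 letters and 23 half steps from Ab gives a major fourteenth.

major fourteenth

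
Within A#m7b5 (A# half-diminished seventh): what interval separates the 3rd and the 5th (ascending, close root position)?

minor third

A# half-diminished seventh is spelled A#–C#–E–G#.
So we need the interval from C# up to E.
C# up to E is 3 semitones, a half step narrower than a major third, so the interval is minor.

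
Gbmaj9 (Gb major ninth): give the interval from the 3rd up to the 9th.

minor seventh

The chord tones of Gbmaj9 (Gb major ninth) are Gb-Bb-Db-F-Ab.
The 3rd is Bb and the 9th is Ab.
From Bb to Ab: 10 semitones over a seventh = minor.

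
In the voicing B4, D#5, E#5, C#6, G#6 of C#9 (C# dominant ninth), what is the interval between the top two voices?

Those voices are C#6 and G#6.
From C# to G# is 7 semitones, exactly the perfect fifth.

perfect 5th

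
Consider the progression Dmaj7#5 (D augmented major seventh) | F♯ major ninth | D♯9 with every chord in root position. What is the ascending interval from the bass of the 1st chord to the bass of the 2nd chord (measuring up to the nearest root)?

The roots are D and F♯.
Counting 3 letters and 4 half steps from D gives a major third.

major 3rd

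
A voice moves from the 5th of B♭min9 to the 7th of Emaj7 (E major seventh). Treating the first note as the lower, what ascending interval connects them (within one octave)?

The 5th of B♭min9 is F; the 7th of Emaj7 (E major seventh) is D♯.
6 letter names make it a sixth; at 10 semitones (a half step wider than major) the quality is augmented.

augmented sixth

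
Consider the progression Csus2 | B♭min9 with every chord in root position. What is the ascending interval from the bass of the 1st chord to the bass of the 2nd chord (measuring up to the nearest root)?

The roots are C and B♭.
C up to B♭ is 10 semitones, a half step narrower than a major seventh, so the interval is minor.

minor seventh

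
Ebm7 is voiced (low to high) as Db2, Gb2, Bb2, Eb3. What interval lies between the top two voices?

perfect fourth

Those voices are Bb2 and Eb3.
Bb up to Eb spans 4 letter names and 5 semitones — a perfect fourth.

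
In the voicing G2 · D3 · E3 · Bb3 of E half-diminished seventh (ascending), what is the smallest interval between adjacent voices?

major 2nd

Adjacent intervals: G2→D3 = perfect fifth; D3→E3 = major second; E3→Bb3 = diminished fifth.
The smallest is D3 to E3, a major second (2 semitones).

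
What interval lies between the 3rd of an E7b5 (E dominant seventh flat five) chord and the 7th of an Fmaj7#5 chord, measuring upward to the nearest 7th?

E7b5 (E dominant seventh flat five) has G♯ as its 3rd, and Fmaj7#5 has E as its 7th.
From G♯ to E: 8 semitones over a sixth = minor.

minor sixth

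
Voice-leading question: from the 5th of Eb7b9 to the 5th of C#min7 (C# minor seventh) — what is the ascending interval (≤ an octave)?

Eb7b9 has Bb as its 5th, and C#min7 (C# minor seventh) has G# as its 5th.
6 letter names make it a sixth; at 10 semitones (a half step wider than major) the quality is augmented.

augmented sixth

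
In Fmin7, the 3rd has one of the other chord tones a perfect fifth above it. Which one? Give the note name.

Spelling the chord: F-Ab-C-Eb.
The 3rd is Ab. A perfect fifth above Ab is Eb.
Eb is the chord's 7th.

Eb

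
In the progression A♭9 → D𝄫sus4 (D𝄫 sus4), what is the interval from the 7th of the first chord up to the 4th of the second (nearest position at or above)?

The 7th of A♭9 is G♭; the 4th of D𝄫sus4 (D𝄫 sus4) is G𝄫.
G♭ up to G𝄫 is 11 semitones, a half step narrower than a perfect octave, so the interval is diminished.

d8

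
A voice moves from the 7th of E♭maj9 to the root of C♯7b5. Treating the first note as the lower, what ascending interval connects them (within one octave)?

M7

E♭maj9 has D as its 7th, and C♯7b5 has C♯ as its root.
Counting 7 letters and 11 half steps from D gives a major seventh.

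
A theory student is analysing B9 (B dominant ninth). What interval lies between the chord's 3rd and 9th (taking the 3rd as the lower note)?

minor seventh

The chord tones of B9 are B-D#-F#-A-C#.
So we need the interval from D# up to C#.
7 letter names make it a seventh; at 10 semitones (a half step narrower than major) the quality is minor.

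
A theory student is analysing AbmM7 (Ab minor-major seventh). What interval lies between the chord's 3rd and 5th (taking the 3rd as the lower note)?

major third

Ab minor-major seventh is spelled Ab Cb Eb G.
So we need the interval from Cb up to Eb.
Cb up to Eb spans 3 letter names and 4 semitones — a major third.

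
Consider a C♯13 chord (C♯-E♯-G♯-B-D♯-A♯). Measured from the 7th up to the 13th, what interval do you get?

That puts B below A♯.
Counting 7 letters and 11 half steps from B gives a major seventh.

M7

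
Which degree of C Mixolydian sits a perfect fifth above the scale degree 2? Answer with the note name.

The scale is C D E F G A Bb.
The scale degree 2 is D; a perfect fifth above that is A — scale degree 6.

A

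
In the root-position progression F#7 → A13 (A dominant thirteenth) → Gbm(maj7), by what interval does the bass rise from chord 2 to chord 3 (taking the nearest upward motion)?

The roots are A and Gb.
7 letter names make it a seventh; at 9 semitones (a whole step narrower than major) the quality is diminished.

diminished seventh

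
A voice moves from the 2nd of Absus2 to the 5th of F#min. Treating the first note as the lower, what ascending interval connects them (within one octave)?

A2

The 2nd of Absus2 is Bb; the 5th of F#min is C#.
From Bb to C#: 3 semitones over a second = augmented.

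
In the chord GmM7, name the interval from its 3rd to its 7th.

augmented fifth

The chord tones of GmM7 are G-Bb-D-F#.
So we need the interval from Bb up to F#.
Bb up to F# is 8 semitones, a half step wider than a perfect fifth, so the interval is augmented.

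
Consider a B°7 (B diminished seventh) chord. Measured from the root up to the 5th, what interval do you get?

B°7 (B diminished seventh) is spelled B-D-F-A♭.
That puts B below F.
5 letter names make it a fifth; at 6 semitones (a half step narrower than perfect) the quality is diminished.

diminished fifth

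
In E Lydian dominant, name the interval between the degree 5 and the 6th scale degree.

major second

Spelling E Lydian dominant: E F# G# A# B C# D.
So we need the interval from B up to C#.
From B to C# is 2 semitones, exactly the major second.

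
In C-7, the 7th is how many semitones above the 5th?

3

Spelling the chord: C-Eb-G-Bb.
G to Bb is a minor third: 3 semitones.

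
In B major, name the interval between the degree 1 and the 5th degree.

Spelling B major: B C# D# E F# G# A#.
So we need the interval from B up to F#.
B up to F# spans 5 letter names and 7 semitones — a perfect fifth.

P5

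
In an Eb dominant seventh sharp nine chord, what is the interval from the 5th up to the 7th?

minor 3rd

Spelling the chord: Eb G Bb Db F#.
The 5th is Bb and the 7th is Db.
From Bb to Db: 3 semitones over a third = minor.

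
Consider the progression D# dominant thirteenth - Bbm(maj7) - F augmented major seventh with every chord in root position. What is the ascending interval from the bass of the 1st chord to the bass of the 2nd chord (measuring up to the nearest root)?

The roots are D# and Bb.
D# up to Bb is 7 semitones, a whole step narrower than a major sixth, so the interval is diminished.

diminished sixth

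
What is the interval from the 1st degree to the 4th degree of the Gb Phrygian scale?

perfect 4th

The scale runs Gb Abb Bbb Cb Db Ebb Fb.
That puts Gb below Cb.
From Gb to Cb is 5 semitones, exactly the perfect fourth.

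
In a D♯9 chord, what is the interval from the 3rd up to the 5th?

minor third

Spelling the chord: D♯-F𝄪-A♯-C♯-E♯.
The 3rd is F𝄪 and the 5th is A♯.
3 letter names make it a third; at 3 semitones (a half step narrower than major) the quality is minor.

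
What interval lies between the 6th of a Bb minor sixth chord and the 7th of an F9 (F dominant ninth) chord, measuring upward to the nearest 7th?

minor sixth

Bb minor sixth has G as its 6th, and F9 (F dominant ninth) has Eb as its 7th.
G up to Eb is 8 semitones, a half step narrower than a major sixth, so the interval is minor.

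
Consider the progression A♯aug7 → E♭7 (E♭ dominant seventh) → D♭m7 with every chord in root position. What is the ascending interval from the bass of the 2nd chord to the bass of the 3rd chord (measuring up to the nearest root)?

minor 7th

The roots are E♭ and D♭.
From E♭ to D♭: 10 semitones over a seventh = minor.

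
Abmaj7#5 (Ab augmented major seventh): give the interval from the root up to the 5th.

A5

Abmaj7#5 (Ab augmented major seventh) is spelled Ab C E G.
That puts Ab below E.
Ab up to E is 8 semitones, a half step wider than a perfect fifth, so the interval is augmented.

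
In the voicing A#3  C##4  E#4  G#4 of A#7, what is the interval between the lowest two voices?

Those voices are A#3 and C##4.
From A# to C## is 4 semitones, exactly the major third.

major 3rd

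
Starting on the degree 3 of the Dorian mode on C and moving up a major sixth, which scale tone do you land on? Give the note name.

C

The scale is C D E♭ F G A B♭.
The degree 3 is E♭; a major sixth above that is C — scale degree 1.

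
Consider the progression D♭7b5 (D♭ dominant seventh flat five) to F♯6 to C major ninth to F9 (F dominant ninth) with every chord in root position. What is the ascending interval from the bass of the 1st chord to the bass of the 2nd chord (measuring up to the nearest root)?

The roots are D♭ and F♯.
D♭ up to F♯ is 5 semitones, a half step wider than a major third, so the interval is augmented.

augmented 3rd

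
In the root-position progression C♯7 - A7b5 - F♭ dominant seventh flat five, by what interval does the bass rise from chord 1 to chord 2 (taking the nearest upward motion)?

m6

The roots are C♯ and A.
From C♯ to A: 8 semitones over a sixth = minor.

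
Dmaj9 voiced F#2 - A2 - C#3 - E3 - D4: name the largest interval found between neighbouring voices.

minor seventh

Adjacent intervals: F#2→A2 = minor third; A2→C#3 = major third; C#3→E3 = minor third; E3→D4 = minor seventh.
The largest is E3 to D4, a minor seventh (10 semitones).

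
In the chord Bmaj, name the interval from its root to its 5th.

Bmaj is spelled B-D#-F#.
So we need the interval from B up to F#.
From B to F# is 7 semitones, exactly the perfect fifth.

perfect fifth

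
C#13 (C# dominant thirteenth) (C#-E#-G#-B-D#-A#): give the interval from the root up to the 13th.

M13

That puts C# below A#.
C# up to A# spans 13 letter names and 21 semitones — a major thirteenth.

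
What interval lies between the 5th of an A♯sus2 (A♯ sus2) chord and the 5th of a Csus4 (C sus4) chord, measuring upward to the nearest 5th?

diminished third

A♯sus2 (A♯ sus2) has E♯ as its 5th, and Csus4 (C sus4) has G as its 5th.
E♯ up to G is 2 semitones, a whole step narrower than a major third, so the interval is diminished.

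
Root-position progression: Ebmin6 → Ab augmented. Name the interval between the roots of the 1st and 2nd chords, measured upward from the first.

perfect fourth

The roots are Eb and Ab.
Eb up to Ab spans 4 letter names and 5 semitones — a perfect fourth.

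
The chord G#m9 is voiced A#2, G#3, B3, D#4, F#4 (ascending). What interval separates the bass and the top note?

The outer voices are A#2 and F#4.
A# up to F# is 20 semitones, a half step narrower than a major thirteenth, so the interval is minor.

minor thirteenth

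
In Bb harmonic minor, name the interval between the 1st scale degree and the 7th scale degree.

major seventh

Spelling Bb harmonic minor: Bb C Db Eb F Gb A.
So we need the interval from Bb up to A.
Bb up to A spans 7 letter names and 11 semitones — a major seventh.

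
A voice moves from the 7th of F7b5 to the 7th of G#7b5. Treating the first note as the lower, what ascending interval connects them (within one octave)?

augmented second

F7b5 has Eb as its 7th, and G#7b5 has F# as its 7th.
2 letter names make it a second; at 3 semitones (a half step wider than major) the quality is augmented.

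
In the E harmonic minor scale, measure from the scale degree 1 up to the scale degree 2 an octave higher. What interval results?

E harmonic minor: E F# G A B C D#.
Scale degree 1 = E; 2nd scale degree (up an octave) = F#.
From E to F# is 14 semitones, exactly the major ninth.

major ninth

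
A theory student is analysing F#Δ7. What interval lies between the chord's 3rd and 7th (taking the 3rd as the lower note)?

P5

F#Δ7: F#–A#–C#–E#.
That puts A# below E#.
From A# to E# is 7 semitones, exactly the perfect fifth.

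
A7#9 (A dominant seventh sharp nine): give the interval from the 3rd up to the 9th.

A dominant seventh sharp nine is spelled A, C#, E, G, B#.
That puts C# below B#.
Counting 7 letters and 11 half steps from C# gives a major seventh.

major seventh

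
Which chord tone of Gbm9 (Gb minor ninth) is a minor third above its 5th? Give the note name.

Fb

Gb minor ninth: Gb–Bbb–Db–Fb–Ab.
The 5th is Db. A minor third above Db is Fb.
Fb is the chord's 7th.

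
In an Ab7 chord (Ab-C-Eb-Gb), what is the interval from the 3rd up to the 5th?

minor third

That puts C below Eb.
From C to Eb: 3 semitones over a third = minor.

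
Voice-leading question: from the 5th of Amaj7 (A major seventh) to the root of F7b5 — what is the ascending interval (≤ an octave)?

minor 2nd

Amaj7 (A major seventh) has E as its 5th, and F7b5 has F as its root.
2 letter names make it a second; at 1 semitone (a half step narrower than major) the quality is minor.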